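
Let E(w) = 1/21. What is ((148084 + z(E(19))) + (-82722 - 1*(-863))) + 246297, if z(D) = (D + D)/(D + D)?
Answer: 312523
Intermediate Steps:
E(w) = 1/21
z(D) = 1 (z(D) = (2*D)/((2*D)) = (2*D)*(1/(2*D)) = 1)
((148084 + z(E(19))) + (-82722 - 1*(-863))) + 246297 = ((148084 + 1) + (-82722 - 1*(-863))) + 246297 = (148085 + (-82722 + 863)) + 246297 = (148085 - 81859) + 246297 = 66226 + 246297 = 312523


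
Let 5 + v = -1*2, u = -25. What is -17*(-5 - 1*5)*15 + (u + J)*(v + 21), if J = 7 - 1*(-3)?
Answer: 2340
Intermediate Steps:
v = -7 (v = -5 - 1*2 = -5 - 2 = -7)
J = 10 (J = 7 + 3 = 10)
-17*(-5 - 1*5)*15 + (u + J)*(v + 21) = -17*(-5 - 1*5)*15 + (-25 + 10)*(-7 + 21) = -17*(-5 - 5)*15 - 15*14 = -(-170)*15 - 210 = -17*(-150) - 210 = 2550 - 210 = 2340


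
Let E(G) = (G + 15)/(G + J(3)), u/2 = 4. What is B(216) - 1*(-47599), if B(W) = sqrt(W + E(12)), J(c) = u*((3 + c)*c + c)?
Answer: 47599 + sqrt(21615)/10 ≈ 47614.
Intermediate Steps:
u = 8 (u = 2*4 = 8)
J(c) = 8*c + 8*c*(3 + c) (J(c) = 8*((3 + c)*c + c) = 8*(c*(3 + c) + c) = 8*(c + c*(3 + c)) = 8*c + 8*c*(3 + c))
E(G) = (15 + G)/(168 + G) (E(G) = (G + 15)/(G + 8*3*(4 + 3)) = (15 + G)/(G + 8*3*7) = (15 + G)/(G + 168) = (15 + G)/(168 + G))
B(W) = sqrt(3/20 + W) (B(W) = sqrt(W + (15 + 12)/(168 + 12)) = sqrt(W + 27/180) = sqrt(W + (1/180)*27) = sqrt(W + 3/20) = sqrt(3/20 + W))
B(216) - 1*(-47599) = sqrt(15 + 100*216)/10 - 1*(-47599) = sqrt(15 + 21600)/10 + 47599 = sqrt(21615)/10 + 47599 = 47599 + sqrt(21615)/10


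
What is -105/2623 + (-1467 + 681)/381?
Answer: -700561/333121 ≈ -2.1030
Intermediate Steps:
-105/2623 + (-1467 + 681)/381 = -105*1/2623 - 786*1/381 = -105/2623 - 262/127 = -700561/333121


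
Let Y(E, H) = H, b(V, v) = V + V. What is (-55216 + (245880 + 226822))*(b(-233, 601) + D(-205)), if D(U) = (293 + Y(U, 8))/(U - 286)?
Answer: -95648965002/491 ≈ -1.9480e+8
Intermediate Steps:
b(V, v) = 2*V
D(U) = 301/(-286 + U) (D(U) = (293 + 8)/(U - 286) = 301/(-286 + U))
(-55216 + (245880 + 226822))*(b(-233, 601) + D(-205)) = (-55216 + (245880 + 226822))*(2*(-233) + 301/(-286 - 205)) = (-55216 + 472702)*(-466 + 301/(-491)) = 417486*(-466 + 301*(-1/491)) = 417486*(-466 - 301/491) = 417486*(-229107/491) = -95648965002/491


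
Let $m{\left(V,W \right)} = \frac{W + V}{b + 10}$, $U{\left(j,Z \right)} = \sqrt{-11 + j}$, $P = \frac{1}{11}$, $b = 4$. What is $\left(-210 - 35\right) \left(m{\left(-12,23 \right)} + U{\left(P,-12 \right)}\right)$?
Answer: $- \frac{385}{2} - \frac{490 i \sqrt{330}}{11} \approx -192.5 - 809.21 i$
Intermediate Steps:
$P = \frac{1}{11} \approx 0.090909$
$m{\left(V,W \right)} = \frac{V}{14} + \frac{W}{14}$ ($m{\left(V,W \right)} = \frac{W + V}{4 + 10} = \frac{V + W}{14} = \left(V + W\right) \frac{1}{14} = \frac{V}{14} + \frac{W}{14}$)
$\left(-210 - 35\right) \left(m{\left(-12,23 \right)} + U{\left(P,-12 \right)}\right) = \left(-210 - 35\right) \left(\left(\frac{1}{14} \left(-12\right) + \frac{1}{14} \cdot 23\right) + \sqrt{-11 + \frac{1}{11}}\right) = - 245 \left(\left(- \frac{6}{7} + \frac{23}{14}\right) + \sqrt{- \frac{120}{11}}\right) = - 245 \left(\frac{11}{14} + \frac{2 i \sqrt{330}}{11}\right) = - \frac{385}{2} - \frac{490 i \sqrt{330}}{11}$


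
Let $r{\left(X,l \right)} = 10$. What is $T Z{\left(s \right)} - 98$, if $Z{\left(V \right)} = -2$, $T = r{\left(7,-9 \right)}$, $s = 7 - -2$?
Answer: $-118$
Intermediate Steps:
$s = 9$ ($s = 7 + 2 = 9$)
$T = 10$
$T Z{\left(s \right)} - 98 = 10 \left(-2\right) - 98 = -20 - 98 = -118$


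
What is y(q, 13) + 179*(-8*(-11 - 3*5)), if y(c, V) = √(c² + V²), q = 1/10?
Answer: 37232 + √16901/10 ≈ 37245.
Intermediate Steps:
q = ⅒ ≈ 0.10000
y(c, V) = √(V² + c²)
y(q, 13) + 179*(-8*(-11 - 3*5)) = √(13² + (⅒)²) + 179*(-8*(-11 - 3*5)) = √(169 + 1/100) + 179*(-8*(-11 - 15)) = √(16901/100) + 179*(-8*(-26)) = √16901/10 + 179*208 = √16901/10 + 37232 = 37232 + √16901/10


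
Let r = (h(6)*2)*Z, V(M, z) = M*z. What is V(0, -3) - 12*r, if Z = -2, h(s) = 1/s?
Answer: 8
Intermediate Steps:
r = -2/3 (r = (2/6)*(-2) = ((1/6)*2)*(-2) = (1/3)*(-2) = -2/3 ≈ -0.66667)
V(0, -3) - 12*r = 0*(-3) - 12*(-2/3) = 0 + 8 = 8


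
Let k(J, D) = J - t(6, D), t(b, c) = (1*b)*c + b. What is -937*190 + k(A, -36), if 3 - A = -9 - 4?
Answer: -177804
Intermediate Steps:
A = 16 (A = 3 - (-9 - 4) = 3 - 1*(-13) = 3 + 13 = 16)
t(b, c) = b + b*c (t(b, c) = b*c + b = b + b*c)
k(J, D) = -6 + J - 6*D (k(J, D) = J - 6*(1 + D) = J - (6 + 6*D) = J + (-6 - 6*D) = -6 + J - 6*D)
-937*190 + k(A, -36) = -937*190 + (-6 + 16 - 6*(-36)) = -178030 + (-6 + 16 + 216) = -178030 + 226 = -177804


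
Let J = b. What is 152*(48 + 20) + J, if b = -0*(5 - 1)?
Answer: 10336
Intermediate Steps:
b = 0 (b = -0*4 = -15*0 = 0)
J = 0
152*(48 + 20) + J = 152*(48 + 20) + 0 = 152*68 + 0 = 10336 + 0 = 10336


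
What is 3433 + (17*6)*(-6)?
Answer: 2821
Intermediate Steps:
3433 + (17*6)*(-6) = 3433 + 102*(-6) = 3433 - 612 = 2821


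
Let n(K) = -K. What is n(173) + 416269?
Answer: 416096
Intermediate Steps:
n(173) + 416269 = -1*173 + 416269 = -173 + 416269 = 416096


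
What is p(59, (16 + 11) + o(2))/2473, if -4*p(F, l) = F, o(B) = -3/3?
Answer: -59/9892 ≈ -0.0059644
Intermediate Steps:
o(B) = -1 (o(B) = -3*⅓ = -1)
p(F, l) = -F/4
p(59, (16 + 11) + o(2))/2473 = -¼*59/2473 = -59/4*1/2473 = -59/9892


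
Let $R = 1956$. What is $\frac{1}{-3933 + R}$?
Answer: $- \frac{1}{1977} \approx -0.00050582$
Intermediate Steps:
$\frac{1}{-3933 + R} = \frac{1}{-3933 + 1956} = \frac{1}{-1977} = - \frac{1}{1977}$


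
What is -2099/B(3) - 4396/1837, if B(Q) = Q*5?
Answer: -3921803/27555 ≈ -142.33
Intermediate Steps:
B(Q) = 5*Q
-2099/B(3) - 4396/1837 = -2099/(5*3) - 4396/1837 = -2099/15 - 4396*1/1837 = -2099*1/15 - 4396/1837 = -2099/15 - 4396/1837 = -3921803/27555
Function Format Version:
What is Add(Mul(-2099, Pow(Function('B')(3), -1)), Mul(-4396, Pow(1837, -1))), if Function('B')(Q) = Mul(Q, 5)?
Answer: Rational(-3921803, 27555) ≈ -142.33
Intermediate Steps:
Function('B')(Q) = Mul(5, Q)
Add(Mul(-2099, Pow(Function('B')(3), -1)), Mul(-4396, Pow(1837, -1))) = Add(Mul(-2099, Pow(Mul(5, 3), -1)), Mul(-4396, Pow(1837, -1))) = Add(Mul(-2099, Pow(15, -1)), Mul(-4396, Rational(1, 1837))) = Add(Mul(-2099, Rational(1, 15)), Rational(-4396, 1837)) = Add(Rational(-2099, 15), Rational(-4396, 1837)) = Rational(-3921803, 27555)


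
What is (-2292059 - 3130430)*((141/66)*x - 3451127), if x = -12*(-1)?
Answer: 205849151004235/11 ≈ 1.8714e+13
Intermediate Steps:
x = 12
(-2292059 - 3130430)*((141/66)*x - 3451127) = (-2292059 - 3130430)*((141/66)*12 - 3451127) = -5422489*((141*(1/66))*12 - 3451127) = -5422489*((47/22)*12 - 3451127) = -5422489*(282/11 - 3451127) = -5422489*(-37962115/11) = 205849151004235/11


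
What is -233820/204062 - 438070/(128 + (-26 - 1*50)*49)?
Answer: 22138155905/183451738 ≈ 120.68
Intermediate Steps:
-233820/204062 - 438070/(128 + (-26 - 1*50)*49) = -233820*1/204062 - 438070/(128 + (-26 - 50)*49) = -116910/102031 - 438070/(128 - 76*49) = -116910/102031 - 438070/(128 - 3724) = -116910/102031 - 438070/(-3596) = -116910/102031 - 438070*(-1/3596) = -116910/102031 + 219035/1798 = 22138155905/183451738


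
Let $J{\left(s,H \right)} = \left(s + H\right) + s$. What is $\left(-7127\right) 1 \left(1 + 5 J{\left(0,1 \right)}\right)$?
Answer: $-42762$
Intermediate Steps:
$J{\left(s,H \right)} = H + 2 s$ ($J{\left(s,H \right)} = \left(H + s\right) + s = H + 2 s$)
$\left(-7127\right) 1 \left(1 + 5 J{\left(0,1 \right)}\right) = \left(-7127\right) 1 \left(1 + 5 \left(1 + 2 \cdot 0\right)\right) = - 7127 \left(1 + 5 \left(1 + 0\right)\right) = - 7127 \left(1 + 5 \cdot 1\right) = - 7127 \left(1 + 5\right) = \left(-7127\right) 6 = -42762$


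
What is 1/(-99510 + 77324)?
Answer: -1/22186 ≈ -4.5073e-5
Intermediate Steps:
1/(-99510 + 77324) = 1/(-22186) = -1/22186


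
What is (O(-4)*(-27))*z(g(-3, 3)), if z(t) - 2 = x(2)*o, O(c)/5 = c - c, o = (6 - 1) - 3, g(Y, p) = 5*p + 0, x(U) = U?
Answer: 0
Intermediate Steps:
g(Y, p) = 5*p
o = 2 (o = 5 - 3 = 2)
O(c) = 0 (O(c) = 5*(c - c) = 5*0 = 0)
z(t) = 6 (z(t) = 2 + 2*2 = 2 + 4 = 6)
(O(-4)*(-27))*z(g(-3, 3)) = (0*(-27))*6 = 0*6 = 0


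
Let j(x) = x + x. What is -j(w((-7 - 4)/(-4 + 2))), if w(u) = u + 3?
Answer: -17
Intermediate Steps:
w(u) = 3 + u
j(x) = 2*x
-j(w((-7 - 4)/(-4 + 2))) = -2*(3 + (-7 - 4)/(-4 + 2)) = -2*(3 - 11/(-2)) = -2*(3 - 11*(-1/2)) = -2*(3 + 11/2) = -2*17/2 = -1*17 = -17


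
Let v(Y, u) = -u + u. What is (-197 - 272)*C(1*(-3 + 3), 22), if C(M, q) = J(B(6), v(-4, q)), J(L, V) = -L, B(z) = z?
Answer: 2814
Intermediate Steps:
v(Y, u) = 0
C(M, q) = -6 (C(M, q) = -1*6 = -6)
(-197 - 272)*C(1*(-3 + 3), 22) = (-197 - 272)*(-6) = -469*(-6) = 2814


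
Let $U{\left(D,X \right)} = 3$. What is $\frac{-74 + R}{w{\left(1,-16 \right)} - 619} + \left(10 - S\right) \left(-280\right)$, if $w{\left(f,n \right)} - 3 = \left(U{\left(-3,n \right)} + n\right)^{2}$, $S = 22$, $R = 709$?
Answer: $\frac{1501285}{447} \approx 3358.6$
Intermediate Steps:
$w{\left(f,n \right)} = 3 + \left(3 + n\right)^{2}$
$\frac{-74 + R}{w{\left(1,-16 \right)} - 619} + \left(10 - S\right) \left(-280\right) = \frac{-74 + 709}{\left(3 + \left(3 - 16\right)^{2}\right) - 619} + \left(10 - 22\right) \left(-280\right) = \frac{635}{\left(3 + \left(-13\right)^{2}\right) - 619} + \left(10 - 22\right) \left(-280\right) = \frac{635}{\left(3 + 169\right) - 619} - -3360 = \frac{635}{172 - 619} + 3360 = \frac{635}{-447} + 3360 = 635 \left(- \frac{1}{447}\right) + 3360 = - \frac{635}{447} + 3360 = \frac{1501285}{447}$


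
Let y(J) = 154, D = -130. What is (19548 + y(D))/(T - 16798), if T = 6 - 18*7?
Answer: -9851/8459 ≈ -1.1646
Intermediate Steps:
T = -120 (T = 6 - 126 = -120)
(19548 + y(D))/(T - 16798) = (19548 + 154)/(-120 - 16798) = 19702/(-16918) = 19702*(-1/16918) = -9851/8459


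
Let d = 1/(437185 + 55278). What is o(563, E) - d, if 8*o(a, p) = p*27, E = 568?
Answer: 944051570/492463 ≈ 1917.0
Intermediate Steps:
o(a, p) = 27*p/8 (o(a, p) = (p*27)/8 = (27*p)/8 = 27*p/8)
d = 1/492463 ≈ 2.0306e-6
o(563, E) - d = (27/8)*568 - 1*1/492463 = 1917 - 1/492463 = 944051570/492463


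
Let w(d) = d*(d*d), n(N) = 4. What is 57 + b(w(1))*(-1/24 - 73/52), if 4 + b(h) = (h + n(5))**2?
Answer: 2771/104 ≈ 26.644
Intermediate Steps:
w(d) = d**3 (w(d) = d*d**2 = d**3)
b(h) = -4 + (4 + h)**2 (b(h) = -4 + (h + 4)**2 = -4 + (4 + h)**2)
57 + b(w(1))*(-1/24 - 73/52) = 57 + (-4 + (4 + 1**3)**2)*(-1/24 - 73/52) = 57 + (-4 + (4 + 1)**2)*(-1*1/24 - 73*1/52) = 57 + (-4 + 5**2)*(-1/24 - 73/52) = 57 + (-4 + 25)*(-451/312) = 57 + 21*(-451/312) = 57 - 3157/104 = 2771/104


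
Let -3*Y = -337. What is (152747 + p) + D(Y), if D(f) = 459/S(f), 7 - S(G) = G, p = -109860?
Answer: 13550915/316 ≈ 42883.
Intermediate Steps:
Y = 337/3 (Y = -⅓*(-337) = 337/3 ≈ 112.33)
S(G) = 7 - G
D(f) = 459/(7 - f)
(152747 + p) + D(Y) = (152747 - 109860) - 459/(-7 + 337/3) = 42887 - 459/316/3 = 42887 - 459*3/316 = 42887 - 1377/316 = 13550915/316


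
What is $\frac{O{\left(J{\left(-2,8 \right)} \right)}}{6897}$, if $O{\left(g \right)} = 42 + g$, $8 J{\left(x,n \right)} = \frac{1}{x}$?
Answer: $\frac{61}{10032} \approx 0.0060805$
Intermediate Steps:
$J{\left(x,n \right)} = \frac{1}{8 x}$
$\frac{O{\left(J{\left(-2,8 \right)} \right)}}{6897} = \frac{42 + \frac{1}{8 \left(-2\right)}}{6897} = \left(42 + \frac{1}{8} \left(- \frac{1}{2}\right)\right) \frac{1}{6897} = \left(42 - \frac{1}{16}\right) \frac{1}{6897} = \frac{671}{16} \cdot \frac{1}{6897} = \frac{61}{10032}$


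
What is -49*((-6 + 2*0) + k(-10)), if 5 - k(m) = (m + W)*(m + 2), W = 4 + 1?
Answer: 2009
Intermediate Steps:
W = 5
k(m) = 5 - (2 + m)*(5 + m) (k(m) = 5 - (m + 5)*(m + 2) = 5 - (5 + m)*(2 + m) = 5 - (2 + m)*(5 + m))
-49*((-6 + 2*0) + k(-10)) = -49*((-6 + 2*0) + (-5 - 1*(-10)² - 7*(-10))) = -49*((-6 + 0) + (-5 - 1*100 + 70)) = -49*(-6 + (-5 - 100 + 70)) = -49*(-6 - 35) = -49*(-41) = 2009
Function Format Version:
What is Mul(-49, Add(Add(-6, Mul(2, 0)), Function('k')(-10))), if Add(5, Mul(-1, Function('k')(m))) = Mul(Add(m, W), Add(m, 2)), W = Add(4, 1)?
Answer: 2009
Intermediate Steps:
W = 5
Function('k')(m) = Add(5, Mul(-1, Add(2, m), Add(5, m))) (Function('k')(m) = Add(5, Mul(-1, Mul(Add(m, 5), Add(m, 2)))) = Add(5, Mul(-1, Mul(Add(5, m), Add(2, m)))) = Add(5, Mul(-1, Mul(Add(2, m), Add(5, m)))) = Add(5, Mul(-1, Add(2, m), Add(5, m))))
Mul(-49, Add(Add(-6, Mul(2, 0)), Function('k')(-10))) = Mul(-49, Add(Add(-6, Mul(2, 0)), Add(-5, Mul(-1, Pow(-10, 2)), Mul(-7, -10)))) = Mul(-49, Add(Add(-6, 0), Add(-5, Mul(-1, 100), 70))) = Mul(-49, Add(-6, Add(-5, -100, 70))) = Mul(-49, Add(-6, -35)) = Mul(-49, -41) = 2009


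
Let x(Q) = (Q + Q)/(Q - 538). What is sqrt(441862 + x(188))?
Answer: sqrt(541279634)/35 ≈ 664.73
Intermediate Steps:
x(Q) = 2*Q/(-538 + Q) (x(Q) = (2*Q)/(-538 + Q) = 2*Q/(-538 + Q))
sqrt(441862 + x(188)) = sqrt(441862 + 2*188/(-538 + 188)) = sqrt(441862 + 2*188/(-350)) = sqrt(441862 + 2*188*(-1/350)) = sqrt(441862 - 188/175) = sqrt(77325662/175) = sqrt(541279634)/35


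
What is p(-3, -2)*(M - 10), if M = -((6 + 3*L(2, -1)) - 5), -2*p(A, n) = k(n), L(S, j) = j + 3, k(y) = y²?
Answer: 34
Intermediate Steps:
L(S, j) = 3 + j
p(A, n) = -n²/2
M = -7 (M = -((6 + 3*(3 - 1)) - 5) = -((6 + 3*2) - 5) = -((6 + 6) - 5) = -(12 - 5) = -1*7 = -7)
p(-3, -2)*(M - 10) = (-½*(-2)²)*(-7 - 10) = -½*4*(-17) = -2*(-17) = 34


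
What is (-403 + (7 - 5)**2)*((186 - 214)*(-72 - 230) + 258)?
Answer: -3476886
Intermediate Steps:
(-403 + (7 - 5)**2)*((186 - 214)*(-72 - 230) + 258) = (-403 + 2**2)*(-28*(-302) + 258) = (-403 + 4)*(8456 + 258) = -399*8714 = -3476886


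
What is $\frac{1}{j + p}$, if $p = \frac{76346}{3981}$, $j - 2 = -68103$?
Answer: $- \frac{3981}{271033735} \approx -1.4688 \cdot 10^{-5}$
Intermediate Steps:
$j = -68101$ ($j = 2 - 68103 = -68101$)
$p = \frac{76346}{3981}$ ($p = 76346 \cdot \frac{1}{3981} = \frac{76346}{3981} \approx 19.178$)
$\frac{1}{j + p} = \frac{1}{-68101 + \frac{76346}{3981}} = \frac{1}{- \frac{271033735}{3981}} = - \frac{3981}{271033735}$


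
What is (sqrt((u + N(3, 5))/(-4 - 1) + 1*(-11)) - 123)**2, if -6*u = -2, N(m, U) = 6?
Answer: 226751/15 - 164*I*sqrt(690)/5 ≈ 15117.0 - 861.59*I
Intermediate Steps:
u = 1/3 (u = -1/6*(-2) = 1/3 ≈ 0.33333)
(sqrt((u + N(3, 5))/(-4 - 1) + 1*(-11)) - 123)**2 = (sqrt((1/3 + 6)/(-4 - 1) + 1*(-11)) - 123)**2 = (sqrt((19/3)/(-5) - 11) - 123)**2 = (sqrt(-1/5*19/3 - 11) - 123)**2 = (sqrt(-19/15 - 11) - 123)**2 = (sqrt(-184/15) - 123)**2 = (2*I*sqrt(690)/15 - 123)**2 = (-123 + 2*I*sqrt(690)/15)**2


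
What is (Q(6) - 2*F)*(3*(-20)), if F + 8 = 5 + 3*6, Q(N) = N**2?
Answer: -360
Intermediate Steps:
F = 15 (F = -8 + (5 + 3*6) = -8 + (5 + 18) = -8 + 23 = 15)
(Q(6) - 2*F)*(3*(-20)) = (6**2 - 2*15)*(3*(-20)) = (36 - 30)*(-60) = 6*(-60) = -360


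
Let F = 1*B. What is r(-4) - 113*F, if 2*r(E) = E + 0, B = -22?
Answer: 2484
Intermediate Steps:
r(E) = E/2 (r(E) = (E + 0)/2 = E/2)
F = -22 (F = 1*(-22) = -22)
r(-4) - 113*F = (½)*(-4) - 113*(-22) = -2 + 2486 = 2484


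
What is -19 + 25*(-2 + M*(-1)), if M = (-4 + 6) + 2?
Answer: -169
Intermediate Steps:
M = 4 (M = 2 + 2 = 4)
-19 + 25*(-2 + M*(-1)) = -19 + 25*(-2 + 4*(-1)) = -19 + 25*(-2 - 4) = -19 + 25*(-6) = -19 - 150 = -169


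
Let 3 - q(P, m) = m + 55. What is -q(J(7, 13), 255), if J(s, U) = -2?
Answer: 307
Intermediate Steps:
q(P, m) = -52 - m (q(P, m) = 3 - (m + 55) = 3 - (55 + m) = 3 + (-55 - m) = -52 - m)
-q(J(7, 13), 255) = -(-52 - 1*255) = -(-52 - 255) = -1*(-307) = 307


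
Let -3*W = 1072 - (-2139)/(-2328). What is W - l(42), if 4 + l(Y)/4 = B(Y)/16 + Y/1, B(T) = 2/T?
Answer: -8295299/16296 ≈ -509.04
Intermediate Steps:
W = -277053/776 (W = -(1072 - (-2139)/(-2328))/3 = -(1072 - (-2139)*(-1)/2328)/3 = -(1072 - 1*713/776)/3 = -(1072 - 713/776)/3 = -1/3*831159/776 = -277053/776 ≈ -357.03)
l(Y) = -16 + 1/(2*Y) + 4*Y (l(Y) = -16 + 4*((2/Y)/16 + Y/1) = -16 + 4*((2/Y)*(1/16) + Y*1) = -16 + 4*(1/(8*Y) + Y) = -16 + 4*(Y + 1/(8*Y)) = -16 + (1/(2*Y) + 4*Y) = -16 + 1/(2*Y) + 4*Y)
W - l(42) = -277053/776 - (-16 + (1/2)/42 + 4*42) = -277053/776 - (-16 + (1/2)*(1/42) + 168) = -277053/776 - (-16 + 1/84 + 168) = -277053/776 - 1*12769/84 = -277053/776 - 12769/84 = -8295299/16296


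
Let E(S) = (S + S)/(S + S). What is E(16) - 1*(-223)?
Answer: 224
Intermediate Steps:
E(S) = 1 (E(S) = (2*S)/((2*S)) = (2*S)*(1/(2*S)) = 1)
E(16) - 1*(-223) = 1 - 1*(-223) = 1 + 223 = 224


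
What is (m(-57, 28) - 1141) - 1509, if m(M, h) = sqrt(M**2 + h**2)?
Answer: -2650 + sqrt(4033) ≈ -2586.5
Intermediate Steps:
(m(-57, 28) - 1141) - 1509 = (sqrt((-57)**2 + 28**2) - 1141) - 1509 = (sqrt(3249 + 784) - 1141) - 1509 = (sqrt(4033) - 1141) - 1509 = (-1141 + sqrt(4033)) - 1509 = -2650 + sqrt(4033)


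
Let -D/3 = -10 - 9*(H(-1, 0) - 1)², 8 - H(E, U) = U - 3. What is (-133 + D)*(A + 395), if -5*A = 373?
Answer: 4160394/5 ≈ 8.3208e+5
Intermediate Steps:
A = -373/5 (A = -⅕*373 = -373/5 ≈ -74.600)
H(E, U) = 11 - U (H(E, U) = 8 - (U - 3) = 8 - (-3 + U) = 8 + (3 - U) = 11 - U)
D = 2730 (D = -3*(-10 - 9*((11 - 1*0) - 1)²) = -3*(-10 - 9*((11 + 0) - 1)²) = -3*(-10 - 9*(11 - 1)²) = -3*(-10 - 9*10²) = -3*(-10 - 9*100) = -3*(-10 - 900) = -3*(-910) = 2730)
(-133 + D)*(A + 395) = (-133 + 2730)*(-373/5 + 395) = 2597*(1602/5) = 4160394/5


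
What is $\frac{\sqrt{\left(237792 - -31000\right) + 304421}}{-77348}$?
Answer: $- \frac{\sqrt{573213}}{77348} \approx -0.0097883$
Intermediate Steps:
$\frac{\sqrt{\left(237792 - -31000\right) + 304421}}{-77348} = \sqrt{\left(237792 + 31000\right) + 304421} \left(- \frac{1}{77348}\right) = \sqrt{268792 + 304421} \left(- \frac{1}{77348}\right) = \sqrt{573213} \left(- \frac{1}{77348}\right) = - \frac{\sqrt{573213}}{77348}$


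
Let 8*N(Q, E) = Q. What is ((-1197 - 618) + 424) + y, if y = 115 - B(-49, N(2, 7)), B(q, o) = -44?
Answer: -1232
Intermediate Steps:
N(Q, E) = Q/8
y = 159 (y = 115 - 1*(-44) = 115 + 44 = 159)
((-1197 - 618) + 424) + y = ((-1197 - 618) + 424) + 159 = (-1815 + 424) + 159 = -1391 + 159 = -1232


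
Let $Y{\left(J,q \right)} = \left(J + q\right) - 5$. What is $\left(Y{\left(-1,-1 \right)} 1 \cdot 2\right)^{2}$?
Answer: $196$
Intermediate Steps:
$Y{\left(J,q \right)} = -5 + J + q$
$\left(Y{\left(-1,-1 \right)} 1 \cdot 2\right)^{2} = \left(\left(-5 - 1 - 1\right) 1 \cdot 2\right)^{2} = \left(\left(-7\right) 1 \cdot 2\right)^{2} = \left(\left(-7\right) 2\right)^{2} = \left(-14\right)^{2} = 196$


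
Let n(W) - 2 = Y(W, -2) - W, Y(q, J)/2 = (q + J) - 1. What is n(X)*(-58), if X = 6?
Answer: -116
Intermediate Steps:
Y(q, J) = -2 + 2*J + 2*q (Y(q, J) = 2*((q + J) - 1) = 2*((J + q) - 1) = 2*(-1 + J + q) = -2 + 2*J + 2*q)
n(W) = -4 + W (n(W) = 2 + ((-2 + 2*(-2) + 2*W) - W) = 2 + ((-2 - 4 + 2*W) - W) = 2 + ((-6 + 2*W) - W) = 2 + (-6 + W) = -4 + W)
n(X)*(-58) = (-4 + 6)*(-58) = 2*(-58) = -116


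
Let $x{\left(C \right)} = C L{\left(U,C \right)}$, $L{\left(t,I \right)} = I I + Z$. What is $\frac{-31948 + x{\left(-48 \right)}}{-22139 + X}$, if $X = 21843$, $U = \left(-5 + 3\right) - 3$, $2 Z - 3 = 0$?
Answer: $\frac{35653}{74} \approx 481.8$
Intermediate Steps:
$Z = \frac{3}{2}$ ($Z = \frac{3}{2} + \frac{1}{2} \cdot 0 = \frac{3}{2} + 0 = \frac{3}{2} \approx 1.5$)
$U = -5$ ($U = -2 - 3 = -5$)
$L{\left(t,I \right)} = \frac{3}{2} + I^{2}$ ($L{\left(t,I \right)} = I I + \frac{3}{2} = I^{2} + \frac{3}{2} = \frac{3}{2} + I^{2}$)
$x{\left(C \right)} = C \left(\frac{3}{2} + C^{2}\right)$
$\frac{-31948 + x{\left(-48 \right)}}{-22139 + X} = \frac{-31948 - 48 \left(\frac{3}{2} + \left(-48\right)^{2}\right)}{-22139 + 21843} = \frac{-31948 - 48 \left(\frac{3}{2} + 2304\right)}{-296} = \left(-31948 - 110664\right) \left(- \frac{1}{296}\right) = \left(-142612\right) \left(- \frac{1}{296}\right) = \frac{35653}{74}$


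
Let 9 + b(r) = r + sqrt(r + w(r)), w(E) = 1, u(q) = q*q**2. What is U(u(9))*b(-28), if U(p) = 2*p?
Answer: -53946 + 4374*I*sqrt(3) ≈ -53946.0 + 7576.0*I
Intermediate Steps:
u(q) = q**3
b(r) = -9 + r + sqrt(1 + r) (b(r) = -9 + (r + sqrt(r + 1)) = -9 + (r + sqrt(1 + r)) = -9 + r + sqrt(1 + r))
U(u(9))*b(-28) = (2*9**3)*(-9 - 28 + sqrt(1 - 28)) = (2*729)*(-9 - 28 + sqrt(-27)) = 1458*(-9 - 28 + 3*I*sqrt(3)) = 1458*(-37 + 3*I*sqrt(3)) = -53946 + 4374*I*sqrt(3)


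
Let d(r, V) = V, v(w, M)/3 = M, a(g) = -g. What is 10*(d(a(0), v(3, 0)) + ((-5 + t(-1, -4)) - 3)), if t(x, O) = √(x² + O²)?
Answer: -80 + 10*√17 ≈ -38.769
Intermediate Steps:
t(x, O) = √(O² + x²)
v(w, M) = 3*M
10*(d(a(0), v(3, 0)) + ((-5 + t(-1, -4)) - 3)) = 10*(3*0 + ((-5 + √((-4)² + (-1)²)) - 3)) = 10*(0 + ((-5 + √(16 + 1)) - 3)) = 10*(0 + ((-5 + √17) - 3)) = 10*(0 + (-8 + √17)) = 10*(-8 + √17) = -80 + 10*√17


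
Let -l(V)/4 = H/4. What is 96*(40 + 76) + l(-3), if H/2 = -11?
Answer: 11158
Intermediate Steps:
H = -22 (H = 2*(-11) = -22)
l(V) = 22 (l(V) = -(-88)/4 = -4*(-11/2) = 22)
96*(40 + 76) + l(-3) = 96*(40 + 76) + 22 = 96*116 + 22 = 11136 + 22 = 11158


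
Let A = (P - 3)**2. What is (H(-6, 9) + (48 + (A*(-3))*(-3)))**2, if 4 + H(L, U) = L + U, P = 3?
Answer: 2209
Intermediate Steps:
H(L, U) = -4 + L + U (H(L, U) = -4 + (L + U) = -4 + L + U)
A = 0 (A = (3 - 3)**2 = 0**2 = 0)
(H(-6, 9) + (48 + (A*(-3))*(-3)))**2 = ((-4 - 6 + 9) + (48 + (0*(-3))*(-3)))**2 = (-1 + (48 + 0*(-3)))**2 = (-1 + (48 + 0))**2 = (-1 + 48)**2 = 47**2 = 2209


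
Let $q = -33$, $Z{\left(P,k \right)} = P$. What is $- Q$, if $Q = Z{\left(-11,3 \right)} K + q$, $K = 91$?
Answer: $1034$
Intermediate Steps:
$Q = -1034$ ($Q = \left(-11\right) 91 - 33 = -1001 - 33 = -1034$)
$- Q = \left(-1\right) \left(-1034\right) = 1034$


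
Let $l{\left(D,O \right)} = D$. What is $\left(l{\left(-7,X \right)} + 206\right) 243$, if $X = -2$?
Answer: $48357$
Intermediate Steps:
$\left(l{\left(-7,X \right)} + 206\right) 243 = \left(-7 + 206\right) 243 = 199 \cdot 243 = 48357$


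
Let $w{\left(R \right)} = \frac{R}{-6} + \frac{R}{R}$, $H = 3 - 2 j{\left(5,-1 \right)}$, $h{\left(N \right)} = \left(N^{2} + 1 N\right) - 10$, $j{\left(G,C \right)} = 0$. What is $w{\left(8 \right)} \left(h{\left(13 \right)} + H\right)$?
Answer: $- \frac{175}{3} \approx -58.333$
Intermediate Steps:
$h{\left(N \right)} = -10 + N + N^{2}$ ($h{\left(N \right)} = \left(N^{2} + N\right) - 10 = \left(N + N^{2}\right) - 10 = -10 + N + N^{2}$)
$H = 3$ ($H = 3 - 0 = 3 + 0 = 3$)
$w{\left(R \right)} = 1 - \frac{R}{6}$ ($w{\left(R \right)} = R \left(- \frac{1}{6}\right) + 1 = - \frac{R}{6} + 1 = 1 - \frac{R}{6}$)
$w{\left(8 \right)} \left(h{\left(13 \right)} + H\right) = \left(1 - \frac{4}{3}\right) \left(\left(-10 + 13 + 13^{2}\right) + 3\right) = \left(1 - \frac{4}{3}\right) \left(\left(-10 + 13 + 169\right) + 3\right) = - \frac{172 + 3}{3} = \left(- \frac{1}{3}\right) 175 = - \frac{175}{3}$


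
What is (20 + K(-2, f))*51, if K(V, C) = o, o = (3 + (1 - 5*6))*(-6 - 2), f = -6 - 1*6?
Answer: 11628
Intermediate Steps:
f = -12 (f = -6 - 6 = -12)
o = 208 (o = (3 + (1 - 30))*(-8) = (3 - 29)*(-8) = -26*(-8) = 208)
K(V, C) = 208
(20 + K(-2, f))*51 = (20 + 208)*51 = 228*51 = 11628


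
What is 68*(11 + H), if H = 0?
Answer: 748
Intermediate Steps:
68*(11 + H) = 68*(11 + 0) = 68*11 = 748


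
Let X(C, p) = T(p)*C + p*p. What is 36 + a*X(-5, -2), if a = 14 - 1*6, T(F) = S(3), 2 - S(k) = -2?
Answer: -92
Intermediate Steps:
S(k) = 4 (S(k) = 2 - 1*(-2) = 2 + 2 = 4)
T(F) = 4
X(C, p) = p² + 4*C (X(C, p) = 4*C + p*p = 4*C + p² = p² + 4*C)
a = 8 (a = 14 - 6 = 8)
36 + a*X(-5, -2) = 36 + 8*((-2)² + 4*(-5)) = 36 + 8*(4 - 20) = 36 + 8*(-16) = 36 - 128 = -92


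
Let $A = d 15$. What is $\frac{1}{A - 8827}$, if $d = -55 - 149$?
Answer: $- \frac{1}{11887} \approx -8.4126 \cdot 10^{-5}$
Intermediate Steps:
$d = -204$
$A = -3060$ ($A = \left(-204\right) 15 = -3060$)
$\frac{1}{A - 8827} = \frac{1}{-3060 - 8827} = \frac{1}{-11887} = - \frac{1}{11887}$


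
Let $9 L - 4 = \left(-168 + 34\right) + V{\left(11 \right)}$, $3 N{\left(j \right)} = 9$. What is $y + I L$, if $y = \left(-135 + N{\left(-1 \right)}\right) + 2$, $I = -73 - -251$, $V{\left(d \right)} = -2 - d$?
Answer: $- \frac{26624}{9} \approx -2958.2$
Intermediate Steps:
$I = 178$ ($I = -73 + 251 = 178$)
$N{\left(j \right)} = 3$ ($N{\left(j \right)} = \frac{1}{3} \cdot 9 = 3$)
$y = -130$ ($y = \left(-135 + 3\right) + 2 = -132 + 2 = -130$)
$L = - \frac{143}{9}$ ($L = \frac{4}{9} + \frac{\left(-168 + 34\right) - 13}{9} = \frac{4}{9} + \frac{-134 - 13}{9} = \frac{4}{9} + \frac{1}{9} \left(-147\right) = \frac{4}{9} - \frac{49}{3} = - \frac{143}{9} \approx -15.889$)
$y + I L = -130 + 178 \left(- \frac{143}{9}\right) = -130 - \frac{25454}{9} = - \frac{26624}{9}$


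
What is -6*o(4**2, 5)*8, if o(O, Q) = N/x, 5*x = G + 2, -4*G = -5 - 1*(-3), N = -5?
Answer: 480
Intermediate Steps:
G = 1/2 (G = -(-5 - 1*(-3))/4 = -(-5 + 3)/4 = -1/4*(-2) = 1/2 ≈ 0.50000)
x = 1/2 (x = (1/2 + 2)/5 = (1/5)*(5/2) = 1/2 ≈ 0.50000)
o(O, Q) = -10 (o(O, Q) = -5/1/2 = -5*2 = -10)
-6*o(4**2, 5)*8 = -6*(-10)*8 = 60*8 = 480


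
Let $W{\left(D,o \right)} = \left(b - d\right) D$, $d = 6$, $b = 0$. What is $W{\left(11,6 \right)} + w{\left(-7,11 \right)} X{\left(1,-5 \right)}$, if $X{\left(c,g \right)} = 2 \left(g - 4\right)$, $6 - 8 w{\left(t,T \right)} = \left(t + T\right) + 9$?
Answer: $- \frac{201}{4} \approx -50.25$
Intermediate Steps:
$w{\left(t,T \right)} = - \frac{3}{8} - \frac{T}{8} - \frac{t}{8}$ ($w{\left(t,T \right)} = \frac{3}{4} - \frac{\left(t + T\right) + 9}{8} = \frac{3}{4} - \frac{\left(T + t\right) + 9}{8} = \frac{3}{4} - \frac{9 + T + t}{8} = \frac{3}{4} - \left(\frac{9}{8} + \frac{T}{8} + \frac{t}{8}\right) = - \frac{3}{8} - \frac{T}{8} - \frac{t}{8}$)
$X{\left(c,g \right)} = -8 + 2 g$ ($X{\left(c,g \right)} = 2 \left(-4 + g\right) = -8 + 2 g$)
$W{\left(D,o \right)} = - 6 D$ ($W{\left(D,o \right)} = \left(0 - 6\right) D = - 6 D$)
$W{\left(11,6 \right)} + w{\left(-7,11 \right)} X{\left(1,-5 \right)} = \left(-6\right) 11 + \left(- \frac{3}{8} - \frac{11}{8} - - \frac{7}{8}\right) \left(-8 + 2 \left(-5\right)\right) = -66 + \left(- \frac{3}{8} - \frac{11}{8} + \frac{7}{8}\right) \left(-8 - 10\right) = -66 - - \frac{63}{4} = -66 + \frac{63}{4} = - \frac{201}{4}$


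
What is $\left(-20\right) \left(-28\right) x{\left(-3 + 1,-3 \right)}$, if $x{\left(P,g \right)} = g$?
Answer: $-1680$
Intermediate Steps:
$\left(-20\right) \left(-28\right) x{\left(-3 + 1,-3 \right)} = \left(-20\right) \left(-28\right) \left(-3\right) = 560 \left(-3\right) = -1680$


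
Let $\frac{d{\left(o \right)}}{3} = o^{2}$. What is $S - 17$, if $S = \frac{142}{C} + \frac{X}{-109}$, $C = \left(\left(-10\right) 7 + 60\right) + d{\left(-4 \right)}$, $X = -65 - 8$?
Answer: $- \frac{26081}{2071} \approx -12.593$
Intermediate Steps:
$d{\left(o \right)} = 3 o^{2}$
$X = -73$ ($X = -65 - 8 = -73$)
$C = 38$ ($C = \left(\left(-10\right) 7 + 60\right) + 3 \left(-4\right)^{2} = \left(-70 + 60\right) + 3 \cdot 16 = -10 + 48 = 38$)
$S = \frac{9126}{2071}$ ($S = \frac{142}{38} - \frac{73}{-109} = 142 \cdot \frac{1}{38} - - \frac{73}{109} = \frac{71}{19} + \frac{73}{109} = \frac{9126}{2071} \approx 4.4066$)
$S - 17 = \frac{9126}{2071} - 17 = - \frac{26081}{2071}$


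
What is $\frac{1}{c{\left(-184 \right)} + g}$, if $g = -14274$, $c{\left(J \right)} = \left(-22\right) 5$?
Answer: $- \frac{1}{14384} \approx -6.9522 \cdot 10^{-5}$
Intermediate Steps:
$c{\left(J \right)} = -110$
$\frac{1}{c{\left(-184 \right)} + g} = \frac{1}{-110 - 14274} = \frac{1}{-14384} = - \frac{1}{14384}$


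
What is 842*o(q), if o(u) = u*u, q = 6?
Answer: 30312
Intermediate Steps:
o(u) = u²
842*o(q) = 842*6² = 842*36 = 30312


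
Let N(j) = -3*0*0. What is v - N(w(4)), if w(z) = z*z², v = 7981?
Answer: 7981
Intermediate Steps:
w(z) = z³
N(j) = 0 (N(j) = 0*0 = 0)
v - N(w(4)) = 7981 - 1*0 = 7981 + 0 = 7981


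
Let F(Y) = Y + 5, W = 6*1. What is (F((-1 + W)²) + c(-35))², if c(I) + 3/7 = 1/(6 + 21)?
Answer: 31315216/35721 ≈ 876.66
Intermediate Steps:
W = 6
F(Y) = 5 + Y
c(I) = -74/189 (c(I) = -3/7 + 1/(6 + 21) = -3/7 + 1/27 = -74/189)
(F((-1 + W)²) + c(-35))² = ((5 + (-1 + 6)²) - 74/189)² = ((5 + 5²) - 74/189)² = ((5 + 25) - 74/189)² = (30 - 74/189)² = (5596/189)² = 31315216/35721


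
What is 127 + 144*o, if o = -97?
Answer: -13841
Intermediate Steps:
127 + 144*o = 127 + 144*(-97) = 127 - 13968 = -13841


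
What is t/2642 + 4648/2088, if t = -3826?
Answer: 268208/344781 ≈ 0.77791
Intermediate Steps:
t/2642 + 4648/2088 = -3826/2642 + 4648/2088 = -3826*1/2642 + 4648*(1/2088) = -1913/1321 + 581/261 = 268208/344781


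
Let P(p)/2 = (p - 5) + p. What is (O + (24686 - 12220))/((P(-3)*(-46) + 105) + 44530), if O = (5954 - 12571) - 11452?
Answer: -5603/45647 ≈ -0.12275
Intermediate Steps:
P(p) = -10 + 4*p (P(p) = 2*((p - 5) + p) = 2*((-5 + p) + p) = 2*(-5 + 2*p) = -10 + 4*p)
O = -18069 (O = -6617 - 11452 = -18069)
(O + (24686 - 12220))/((P(-3)*(-46) + 105) + 44530) = (-18069 + (24686 - 12220))/(((-10 + 4*(-3))*(-46) + 105) + 44530) = (-18069 + 12466)/(((-10 - 12)*(-46) + 105) + 44530) = -5603/((-22*(-46) + 105) + 44530) = -5603/((1012 + 105) + 44530) = -5603/(1117 + 44530) = -5603/45647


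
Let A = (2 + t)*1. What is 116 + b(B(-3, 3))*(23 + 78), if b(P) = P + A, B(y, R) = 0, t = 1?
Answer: 419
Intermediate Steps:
A = 3 (A = (2 + 1)*1 = 3*1 = 3)
b(P) = 3 + P (b(P) = P + 3 = 3 + P)
116 + b(B(-3, 3))*(23 + 78) = 116 + (3 + 0)*(23 + 78) = 116 + 3*101 = 116 + 303 = 419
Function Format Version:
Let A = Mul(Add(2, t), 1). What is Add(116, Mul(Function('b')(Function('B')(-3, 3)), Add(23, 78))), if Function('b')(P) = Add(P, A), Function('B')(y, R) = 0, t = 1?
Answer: 419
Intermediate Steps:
A = 3 (A = Mul(Add(2, 1), 1) = Mul(3, 1) = 3)
Function('b')(P) = Add(3, P) (Function('b')(P) = Add(P, 3) = Add(3, P))
Add(116, Mul(Function('b')(Function('B')(-3, 3)), Add(23, 78))) = Add(116, Mul(Add(3, 0), Add(23, 78))) = Add(116, Mul(3, 101)) = Add(116, 303) = 419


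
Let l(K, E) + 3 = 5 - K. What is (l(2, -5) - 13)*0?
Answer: 0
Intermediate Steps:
l(K, E) = 2 - K (l(K, E) = -3 + (5 - K) = 2 - K)
(l(2, -5) - 13)*0 = ((2 - 1*2) - 13)*0 = ((2 - 2) - 13)*0 = (0 - 13)*0 = -13*0 = 0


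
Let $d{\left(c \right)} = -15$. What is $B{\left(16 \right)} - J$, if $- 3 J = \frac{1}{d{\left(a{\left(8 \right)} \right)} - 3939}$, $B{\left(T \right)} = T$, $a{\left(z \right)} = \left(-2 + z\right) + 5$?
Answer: $\frac{189791}{11862} \approx 16.0$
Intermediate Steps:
$a{\left(z \right)} = 3 + z$
$J = \frac{1}{11862}$ ($J = - \frac{1}{3 \left(-15 - 3939\right)} = - \frac{1}{3 \left(-3954\right)} = \left(- \frac{1}{3}\right) \left(- \frac{1}{3954}\right) = \frac{1}{11862} \approx 8.4303 \cdot 10^{-5}$)
$B{\left(16 \right)} - J = 16 - \frac{1}{11862} = \frac{189791}{11862}$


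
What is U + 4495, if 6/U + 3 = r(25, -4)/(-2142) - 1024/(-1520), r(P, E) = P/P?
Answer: 2127058175/473477 ≈ 4492.4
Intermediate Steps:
r(P, E) = 1
U = -1220940/473477 (U = 6/(-3 + (1/(-2142) - 1024/(-1520))) = 6/(-3 + (1*(-1/2142) - 1024*(-1/1520))) = 6/(-3 + (-1/2142 + 64/95)) = 6/(-3 + 136993/203490) = 6/(-473477/203490) = 6*(-203490/473477) = -1220940/473477 ≈ -2.5787)
U + 4495 = -1220940/473477 + 4495 = 2127058175/473477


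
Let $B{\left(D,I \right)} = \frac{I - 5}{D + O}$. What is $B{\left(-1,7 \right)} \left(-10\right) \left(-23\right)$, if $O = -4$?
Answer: $-92$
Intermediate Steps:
$B{\left(D,I \right)} = \frac{-5 + I}{-4 + D}$ ($B{\left(D,I \right)} = \frac{I - 5}{D - 4} = \frac{-5 + I}{-4 + D}$)
$B{\left(-1,7 \right)} \left(-10\right) \left(-23\right) = \frac{-5 + 7}{-4 - 1} \left(-10\right) \left(-23\right) = \frac{1}{-5} \cdot 2 \left(-10\right) \left(-23\right) = \left(- \frac{1}{5}\right) 2 \left(-10\right) \left(-23\right) = \left(- \frac{2}{5}\right) \left(-10\right) \left(-23\right) = 4 \left(-23\right) = -92$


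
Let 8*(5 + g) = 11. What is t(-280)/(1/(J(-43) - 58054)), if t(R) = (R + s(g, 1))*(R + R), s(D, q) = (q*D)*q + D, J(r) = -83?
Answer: -9351917820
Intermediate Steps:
g = -29/8 (g = -5 + (⅛)*11 = -5 + 11/8 = -29/8 ≈ -3.6250)
s(D, q) = D + D*q² (s(D, q) = (D*q)*q + D = D*q² + D = D + D*q²)
t(R) = 2*R*(-29/4 + R) (t(R) = (R - 29*(1 + 1²)/8)*(R + R) = (R - 29*(1 + 1)/8)*(2*R) = (R - 29/8*2)*(2*R) = (R - 29/4)*(2*R) = (-29/4 + R)*(2*R) = 2*R*(-29/4 + R))
t(-280)/(1/(J(-43) - 58054)) = ((½)*(-280)*(-29 + 4*(-280)))/(1/(-83 - 58054)) = ((½)*(-280)*(-29 - 1120))/(1/(-58137)) = ((½)*(-280)*(-1149))/(-1/58137) = 160860*(-58137) = -9351917820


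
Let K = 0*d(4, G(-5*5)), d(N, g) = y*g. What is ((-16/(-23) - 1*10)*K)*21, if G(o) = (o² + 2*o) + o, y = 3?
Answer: 0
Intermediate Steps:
G(o) = o² + 3*o
d(N, g) = 3*g
K = 0 (K = 0*(3*((-5*5)*(3 - 5*5))) = 0*(3*(-25*(3 - 25))) = 0*(3*(-25*(-22))) = 0*(3*550) = 0*1650 = 0)
((-16/(-23) - 1*10)*K)*21 = ((-16/(-23) - 1*10)*0)*21 = ((-16*(-1/23) - 10)*0)*21 = ((16/23 - 10)*0)*21 = -214/23*0*21 = 0*21 = 0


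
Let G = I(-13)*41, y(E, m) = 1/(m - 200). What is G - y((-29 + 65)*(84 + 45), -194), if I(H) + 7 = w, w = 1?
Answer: -96923/394 ≈ -246.00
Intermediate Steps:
I(H) = -6 (I(H) = -7 + 1 = -6)
y(E, m) = 1/(-200 + m)
G = -246 (G = -6*41 = -246)
G - y((-29 + 65)*(84 + 45), -194) = -246 - 1/(-200 - 194) = -246 - 1/(-394) = -246 - 1*(-1/394) = -246 + 1/394 = -96923/394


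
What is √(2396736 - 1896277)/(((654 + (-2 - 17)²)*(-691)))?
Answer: -√500459/701365 ≈ -0.0010086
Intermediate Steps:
√(2396736 - 1896277)/(((654 + (-2 - 17)²)*(-691))) = √500459/(((654 + (-19)²)*(-691))) = √500459/(((654 + 361)*(-691))) = √500459/((1015*(-691))) = √500459/(-701365) = √500459*(-1/701365) = -√500459/701365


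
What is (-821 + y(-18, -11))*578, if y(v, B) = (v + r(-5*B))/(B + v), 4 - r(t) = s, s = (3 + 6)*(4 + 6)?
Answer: -13701490/29 ≈ -4.7247e+5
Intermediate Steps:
s = 90 (s = 9*10 = 90)
r(t) = -86 (r(t) = 4 - 1*90 = 4 - 90 = -86)
y(v, B) = (-86 + v)/(B + v) (y(v, B) = (v - 86)/(B + v) = (-86 + v)/(B + v))
(-821 + y(-18, -11))*578 = (-821 + (-86 - 18)/(-11 - 18))*578 = (-821 - 104/(-29))*578 = (-821 - 1/29*(-104))*578 = (-821 + 104/29)*578 = -23705/29*578 = -13701490/29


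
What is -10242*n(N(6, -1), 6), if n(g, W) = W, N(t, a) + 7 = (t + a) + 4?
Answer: -61452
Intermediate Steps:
N(t, a) = -3 + a + t (N(t, a) = -7 + ((t + a) + 4) = -7 + ((a + t) + 4) = -7 + (4 + a + t) = -3 + a + t)
-10242*n(N(6, -1), 6) = -10242*6 = -61452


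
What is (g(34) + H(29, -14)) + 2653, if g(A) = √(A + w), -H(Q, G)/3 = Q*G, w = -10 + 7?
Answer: 3871 + √31 ≈ 3876.6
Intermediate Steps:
w = -3
H(Q, G) = -3*G*Q (H(Q, G) = -3*Q*G = -3*G*Q)
g(A) = √(-3 + A) (g(A) = √(A - 3) = √(-3 + A))
(g(34) + H(29, -14)) + 2653 = (√(-3 + 34) - 3*(-14)*29) + 2653 = (√31 + 1218) + 2653 = (1218 + √31) + 2653 = 3871 + √31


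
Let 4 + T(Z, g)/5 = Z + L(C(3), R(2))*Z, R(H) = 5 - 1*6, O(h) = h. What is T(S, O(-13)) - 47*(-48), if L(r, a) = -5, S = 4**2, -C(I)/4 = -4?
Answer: 1916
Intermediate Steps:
C(I) = 16 (C(I) = -4*(-4) = 16)
R(H) = -1 (R(H) = 5 - 6 = -1)
S = 16
T(Z, g) = -20 - 20*Z (T(Z, g) = -20 + 5*(Z - 5*Z) = -20 + 5*(-4*Z) = -20 - 20*Z)
T(S, O(-13)) - 47*(-48) = (-20 - 20*16) - 47*(-48) = (-20 - 320) + 2256 = -340 + 2256 = 1916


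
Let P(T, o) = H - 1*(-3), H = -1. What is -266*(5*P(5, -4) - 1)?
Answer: -2394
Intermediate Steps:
P(T, o) = 2 (P(T, o) = -1 - 1*(-3) = -1 + 3 = 2)
-266*(5*P(5, -4) - 1) = -266*(5*2 - 1) = -266*(10 - 1) = -266*9 = -2394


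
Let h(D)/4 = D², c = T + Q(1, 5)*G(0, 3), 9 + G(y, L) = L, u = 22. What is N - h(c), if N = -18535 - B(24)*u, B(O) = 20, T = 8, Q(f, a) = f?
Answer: -18991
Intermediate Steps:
G(y, L) = -9 + L
c = 2 (c = 8 + 1*(-9 + 3) = 8 + 1*(-6) = 8 - 6 = 2)
N = -18975 (N = -18535 - 20*22 = -18535 - 1*440 = -18535 - 440 = -18975)
h(D) = 4*D²
N - h(c) = -18975 - 4*2² = -18975 - 4*4 = -18975 - 1*16 = -18975 - 16 = -18991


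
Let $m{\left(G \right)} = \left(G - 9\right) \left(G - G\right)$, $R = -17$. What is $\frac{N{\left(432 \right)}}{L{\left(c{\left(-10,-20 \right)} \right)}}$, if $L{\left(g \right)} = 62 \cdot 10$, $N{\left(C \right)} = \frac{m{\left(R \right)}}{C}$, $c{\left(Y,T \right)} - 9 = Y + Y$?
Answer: $0$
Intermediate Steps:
$m{\left(G \right)} = 0$ ($m{\left(G \right)} = \left(-9 + G\right) 0 = 0$)
$c{\left(Y,T \right)} = 9 + 2 Y$ ($c{\left(Y,T \right)} = 9 + \left(Y + Y\right) = 9 + 2 Y$)
$N{\left(C \right)} = 0$ ($N{\left(C \right)} = \frac{0}{C} = 0$)
$L{\left(g \right)} = 620$
$\frac{N{\left(432 \right)}}{L{\left(c{\left(-10,-20 \right)} \right)}} = \frac{0}{620} = 0 \cdot \frac{1}{620} = 0$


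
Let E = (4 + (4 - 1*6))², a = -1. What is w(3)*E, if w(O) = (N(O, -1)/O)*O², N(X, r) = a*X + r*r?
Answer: -24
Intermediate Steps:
N(X, r) = r² - X (N(X, r) = -X + r*r = -X + r² = r² - X)
w(O) = O*(1 - O) (w(O) = (((-1)² - O)/O)*O² = ((1 - O)/O)*O² = O*(1 - O))
E = 4 (E = (4 + (4 - 6))² = (4 - 2)² = 2² = 4)
w(3)*E = (3*(1 - 1*3))*4 = (3*(1 - 3))*4 = (3*(-2))*4 = -6*4 = -24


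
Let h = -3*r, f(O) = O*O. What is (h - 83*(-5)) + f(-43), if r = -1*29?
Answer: 2351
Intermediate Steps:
r = -29
f(O) = O**2
h = 87 (h = -3*(-29) = 87)
(h - 83*(-5)) + f(-43) = (87 - 83*(-5)) + (-43)**2 = (87 + 415) + 1849 = 502 + 1849 = 2351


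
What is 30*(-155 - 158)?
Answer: -9390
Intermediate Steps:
30*(-155 - 158) = 30*(-313) = -9390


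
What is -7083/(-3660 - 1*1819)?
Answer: 7083/5479 ≈ 1.2928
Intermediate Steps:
-7083/(-3660 - 1*1819) = -7083/(-3660 - 1819) = -7083/(-5479) = -7083*(-1/5479) = 7083/5479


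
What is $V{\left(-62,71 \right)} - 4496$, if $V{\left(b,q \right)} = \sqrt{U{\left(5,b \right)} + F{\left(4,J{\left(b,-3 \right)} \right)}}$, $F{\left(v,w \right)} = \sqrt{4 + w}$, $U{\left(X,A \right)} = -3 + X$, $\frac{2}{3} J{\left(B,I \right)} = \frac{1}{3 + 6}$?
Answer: $-4496 + \frac{\sqrt{72 + 30 \sqrt{6}}}{6} \approx -4494.0$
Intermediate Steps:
$J{\left(B,I \right)} = \frac{1}{6}$ ($J{\left(B,I \right)} = \frac{3}{2 \left(3 + 6\right)} = \frac{3}{2 \cdot 9} = \frac{3}{2} \cdot \frac{1}{9} = \frac{1}{6}$)
$V{\left(b,q \right)} = \sqrt{2 + \frac{5 \sqrt{6}}{6}}$ ($V{\left(b,q \right)} = \sqrt{\left(-3 + 5\right) + \sqrt{4 + \frac{1}{6}}} = \sqrt{2 + \sqrt{\frac{25}{6}}} = \sqrt{2 + \frac{5 \sqrt{6}}{6}}$)
$V{\left(-62,71 \right)} - 4496 = \frac{\sqrt{72 + 30 \sqrt{6}}}{6} - 4496 = -4496 + \frac{\sqrt{72 + 30 \sqrt{6}}}{6}$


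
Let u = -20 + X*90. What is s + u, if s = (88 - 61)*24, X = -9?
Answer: -182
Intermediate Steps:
s = 648 (s = 27*24 = 648)
u = -830 (u = -20 - 9*90 = -20 - 810 = -830)
s + u = 648 - 830 = -182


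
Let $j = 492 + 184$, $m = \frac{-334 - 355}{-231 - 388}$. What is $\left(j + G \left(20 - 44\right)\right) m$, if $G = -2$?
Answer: $\frac{498836}{619} \approx 805.87$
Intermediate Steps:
$m = \frac{689}{619}$ ($m = - \frac{689}{-619} = \left(-689\right) \left(- \frac{1}{619}\right) = \frac{689}{619} \approx 1.1131$)
$j = 676$
$\left(j + G \left(20 - 44\right)\right) m = \left(676 - 2 \left(20 - 44\right)\right) \frac{689}{619} = \left(676 - -48\right) \frac{689}{619} = \left(676 + 48\right) \frac{689}{619} = 724 \cdot \frac{689}{619} = \frac{498836}{619}$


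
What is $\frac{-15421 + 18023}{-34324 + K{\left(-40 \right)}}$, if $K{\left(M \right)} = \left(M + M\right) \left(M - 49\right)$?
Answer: $- \frac{1301}{13602} \approx -0.095648$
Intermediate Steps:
$K{\left(M \right)} = 2 M \left(-49 + M\right)$
$\frac{-15421 + 18023}{-34324 + K{\left(-40 \right)}} = \frac{-15421 + 18023}{-34324 + 2 \left(-40\right) \left(-49 - 40\right)} = \frac{2602}{-34324 + 2 \left(-40\right) \left(-89\right)} = \frac{2602}{-34324 + 7120} = \frac{2602}{-27204} = 2602 \left(- \frac{1}{27204}\right) = - \frac{1301}{13602}$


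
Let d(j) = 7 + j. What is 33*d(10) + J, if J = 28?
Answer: 589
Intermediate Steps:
33*d(10) + J = 33*(7 + 10) + 28 = 33*17 + 28 = 561 + 28 = 589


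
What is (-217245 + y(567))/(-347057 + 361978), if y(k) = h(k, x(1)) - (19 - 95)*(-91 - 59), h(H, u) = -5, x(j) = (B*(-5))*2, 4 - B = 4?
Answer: -228650/14921 ≈ -15.324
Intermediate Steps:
B = 0 (B = 4 - 1*4 = 4 - 4 = 0)
x(j) = 0 (x(j) = (0*(-5))*2 = 0*2 = 0)
y(k) = -11405 (y(k) = -5 - (19 - 95)*(-91 - 59) = -5 - (-76)*(-150) = -5 - 1*11400 = -5 - 11400 = -11405)
(-217245 + y(567))/(-347057 + 361978) = (-217245 - 11405)/(-347057 + 361978) = -228650/14921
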